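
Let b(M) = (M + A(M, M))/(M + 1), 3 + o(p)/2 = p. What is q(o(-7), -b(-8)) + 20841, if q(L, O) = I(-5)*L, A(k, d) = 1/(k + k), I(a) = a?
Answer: 20941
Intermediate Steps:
A(k, d) = 1/(2*k)
o(p) = -6 + 2*p
b(M) = (M + 1/(2*M))/(1 + M) (b(M) = (M + 1/(2*M))/(M + 1) = (M + 1/(2*M))/(1 + M))
q(L, O) = -5*L
q(o(-7), -b(-8)) + 20841 = -5*(-6 + 2*(-7)) + 20841 = -5*(-6 - 14) + 20841 = -5*(-20) + 20841 = 100 + 20841 = 20941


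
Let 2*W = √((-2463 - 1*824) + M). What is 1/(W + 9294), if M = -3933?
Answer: 9294/86380241 - 19*I*√5/86380241 ≈ 0.00010759 - 4.9184e-7*I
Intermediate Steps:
W = 19*I*√5 (W = √((-2463 - 1*824) - 3933)/2 = √((-2463 - 824) - 3933)/2 = √(-3287 - 3933)/2 = √(-7220)/2 = (38*I*√5)/2 = 19*I*√5 ≈ 42.485*I)
1/(W + 9294) = 1/(19*I*√5 + 9294) = 1/(9294 + 19*I*√5)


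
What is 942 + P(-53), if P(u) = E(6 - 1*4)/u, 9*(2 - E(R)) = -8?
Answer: 449308/477 ≈ 941.95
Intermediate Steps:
E(R) = 26/9 (E(R) = 2 - ⅑*(-8) = 2 + 8/9 = 26/9)
P(u) = 26/(9*u)
942 + P(-53) = 942 + (26/9)/(-53) = 942 + (26/9)*(-1/53) = 942 - 26/477 = 449308/477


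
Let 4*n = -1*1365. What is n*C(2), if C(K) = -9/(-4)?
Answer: -12285/16 ≈ -767.81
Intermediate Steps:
C(K) = 9/4 (C(K) = -9*(-¼) = 9/4)
n = -1365/4 (n = (-1*1365)/4 = (¼)*(-1365) = -1365/4 ≈ -341.25)
n*C(2) = -1365/4*9/4 = -12285/16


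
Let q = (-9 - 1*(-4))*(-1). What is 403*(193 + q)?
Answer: 79794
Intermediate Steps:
q = 5 (q = (-9 + 4)*(-1) = -5*(-1) = 5)
403*(193 + q) = 403*(193 + 5) = 403*198 = 79794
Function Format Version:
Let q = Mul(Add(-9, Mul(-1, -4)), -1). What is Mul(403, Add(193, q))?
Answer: 79794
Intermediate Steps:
q = 5 (q = Mul(Add(-9, 4), -1) = Mul(-5, -1) = 5)
Mul(403, Add(193, q)) = Mul(403, Add(193, 5)) = Mul(403, 198) = 79794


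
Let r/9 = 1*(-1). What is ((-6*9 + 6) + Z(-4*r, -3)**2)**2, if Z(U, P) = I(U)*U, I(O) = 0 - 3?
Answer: 134931456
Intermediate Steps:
I(O) = -3
r = -9 (r = 9*(1*(-1)) = 9*(-1) = -9)
Z(U, P) = -3*U
((-6*9 + 6) + Z(-4*r, -3)**2)**2 = ((-6*9 + 6) + (-(-12)*(-9))**2)**2 = ((-54 + 6) + (-3*36)**2)**2 = (-48 + (-108)**2)**2 = (-48 + 11664)**2 = 11616**2 = 134931456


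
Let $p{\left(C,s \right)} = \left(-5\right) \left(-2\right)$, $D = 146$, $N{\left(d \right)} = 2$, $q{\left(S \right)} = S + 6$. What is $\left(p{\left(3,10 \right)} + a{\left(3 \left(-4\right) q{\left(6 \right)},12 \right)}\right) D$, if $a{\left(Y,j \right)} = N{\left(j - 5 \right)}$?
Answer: $1752$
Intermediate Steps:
$q{\left(S \right)} = 6 + S$
$a{\left(Y,j \right)} = 2$
$p{\left(C,s \right)} = 10$
$\left(p{\left(3,10 \right)} + a{\left(3 \left(-4\right) q{\left(6 \right)},12 \right)}\right) D = \left(10 + 2\right) 146 = 12 \cdot 146 = 1752$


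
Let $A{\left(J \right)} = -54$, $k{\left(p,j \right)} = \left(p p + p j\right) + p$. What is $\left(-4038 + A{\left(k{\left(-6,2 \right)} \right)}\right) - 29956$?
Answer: $-34048$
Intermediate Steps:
$k{\left(p,j \right)} = p + p^{2} + j p$ ($k{\left(p,j \right)} = \left(p^{2} + j p\right) + p = p + p^{2} + j p$)
$\left(-4038 + A{\left(k{\left(-6,2 \right)} \right)}\right) - 29956 = \left(-4038 - 54\right) - 29956 = -4092 - 29956 = -34048$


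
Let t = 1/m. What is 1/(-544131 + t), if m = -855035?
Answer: -855035/465251049586 ≈ -1.8378e-6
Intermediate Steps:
t = -1/855035 (t = 1/(-855035) = -1/855035 ≈ -1.1695e-6)
1/(-544131 + t) = 1/(-544131 - 1/855035) = 1/(-465251049586/855035) = -855035/465251049586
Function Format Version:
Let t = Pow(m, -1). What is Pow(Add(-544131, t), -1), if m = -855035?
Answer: Rational(-855035, 465251049586) ≈ -1.8378e-6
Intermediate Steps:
t = Rational(-1, 855035) (t = Pow(-855035, -1) = Rational(-1, 855035) ≈ -1.1695e-6)
Pow(Add(-544131, t), -1) = Pow(Add(-544131, Rational(-1, 855035)), -1) = Pow(Rational(-465251049586, 855035), -1) = Rational(-855035, 465251049586)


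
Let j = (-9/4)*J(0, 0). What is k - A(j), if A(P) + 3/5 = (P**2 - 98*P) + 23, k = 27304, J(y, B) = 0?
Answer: 136408/5 ≈ 27282.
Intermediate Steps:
j = 0 (j = -9/4*0 = 0)
A(P) = 112/5 + P**2 - 98*P (A(P) = -3/5 + ((P**2 - 98*P) + 23) = -3/5 + (23 + P**2 - 98*P) = 112/5 + P**2 - 98*P)
k - A(j) = 27304 - (112/5 + 0**2 - 98*0) = 27304 - (112/5 + 0 + 0) = 27304 - 1*112/5 = 27304 - 112/5 = 136408/5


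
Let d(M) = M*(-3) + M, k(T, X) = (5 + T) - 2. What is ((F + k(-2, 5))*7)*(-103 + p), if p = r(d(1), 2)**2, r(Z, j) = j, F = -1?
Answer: 0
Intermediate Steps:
k(T, X) = 3 + T
d(M) = -2*M (d(M) = -3*M + M = -2*M)
p = 4 (p = 2**2 = 4)
((F + k(-2, 5))*7)*(-103 + p) = ((-1 + (3 - 2))*7)*(-103 + 4) = ((-1 + 1)*7)*(-99) = (0*7)*(-99) = 0*(-99) = 0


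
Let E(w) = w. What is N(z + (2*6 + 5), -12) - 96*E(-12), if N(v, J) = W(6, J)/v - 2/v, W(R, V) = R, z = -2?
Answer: 17284/15 ≈ 1152.3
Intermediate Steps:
N(v, J) = 4/v (N(v, J) = 6/v - 2/v = 4/v)
N(z + (2*6 + 5), -12) - 96*E(-12) = 4/(-2 + (2*6 + 5)) - 96*(-12) = 4/(-2 + (12 + 5)) + 1152 = 4/(-2 + 17) + 1152 = 4/15 + 1152 = 17284/15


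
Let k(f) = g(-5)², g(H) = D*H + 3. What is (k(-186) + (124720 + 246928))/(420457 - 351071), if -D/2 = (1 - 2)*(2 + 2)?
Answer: 373017/69386 ≈ 5.3760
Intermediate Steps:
D = 8 (D = -2*(1 - 2)*(2 + 2) = -(-2)*4 = -2*(-4) = 8)
g(H) = 3 + 8*H (g(H) = 8*H + 3 = 3 + 8*H)
k(f) = 1369 (k(f) = (3 + 8*(-5))² = (3 - 40)² = (-37)² = 1369)
(k(-186) + (124720 + 246928))/(420457 - 351071) = (1369 + (124720 + 246928))/(420457 - 351071) = (1369 + 371648)/69386 = 373017*(1/69386) = 373017/69386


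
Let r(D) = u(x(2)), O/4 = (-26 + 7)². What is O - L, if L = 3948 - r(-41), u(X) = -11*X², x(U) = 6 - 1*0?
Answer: -2900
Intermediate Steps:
x(U) = 6 (x(U) = 6 + 0 = 6)
O = 1444 (O = 4*(-26 + 7)² = 4*(-19)² = 4*361 = 1444)
r(D) = -396 (r(D) = -11*6² = -11*36 = -396)
L = 4344 (L = 3948 - 1*(-396) = 3948 + 396 = 4344)
O - L = 1444 - 1*4344 = 1444 - 4344 = -2900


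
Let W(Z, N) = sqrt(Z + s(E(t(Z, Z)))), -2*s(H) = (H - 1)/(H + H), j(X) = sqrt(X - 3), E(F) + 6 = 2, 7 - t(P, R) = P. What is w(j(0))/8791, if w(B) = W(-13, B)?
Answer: I*sqrt(213)/35164 ≈ 0.00041504*I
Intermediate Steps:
t(P, R) = 7 - P
E(F) = -4 (E(F) = -6 + 2 = -4)
j(X) = sqrt(-3 + X)
s(H) = -(-1 + H)/(4*H) (s(H) = -(H - 1)/(2*(H + H)) = -(-1 + H)/(2*(2*H)) = -(-1 + H)*1/(2*H)/2 = -(-1 + H)/(4*H))
W(Z, N) = sqrt(-5/16 + Z) (W(Z, N) = sqrt(Z + (1/4)*(1 - 1*(-4))/(-4)) = sqrt(Z + (1/4)*(-1/4)*(1 + 4)) = sqrt(Z + (1/4)*(-1/4)*5) = sqrt(Z - 5/16) = sqrt(-5/16 + Z))
w(B) = I*sqrt(213)/4 (w(B) = sqrt(-5 + 16*(-13))/4 = sqrt(-5 - 208)/4 = sqrt(-213)/4 = (I*sqrt(213))/4 = I*sqrt(213)/4)
w(j(0))/8791 = (I*sqrt(213)/4)/8791 = (I*sqrt(213)/4)*(1/8791) = I*sqrt(213)/35164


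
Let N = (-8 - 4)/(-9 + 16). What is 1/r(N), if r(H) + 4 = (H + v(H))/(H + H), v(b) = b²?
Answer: -14/61 ≈ -0.22951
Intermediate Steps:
N = -12/7 ≈ -1.7143
r(H) = -4 + (H + H²)/(2*H) (r(H) = -4 + (H + H²)/(H + H) = -4 + (H + H²)/((2*H)) = -4 + (H + H²)*(1/(2*H)) = -4 + (H + H²)/(2*H))
1/r(N) = 1/(-7/2 + (½)*(-12/7)) = 1/(-7/2 - 6/7) = 1/(-61/14) = -14/61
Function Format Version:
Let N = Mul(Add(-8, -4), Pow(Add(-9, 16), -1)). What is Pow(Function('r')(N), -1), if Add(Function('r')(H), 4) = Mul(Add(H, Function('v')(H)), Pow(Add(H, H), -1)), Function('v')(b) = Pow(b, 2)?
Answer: Rational(-14, 61) ≈ -0.22951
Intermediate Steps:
N = Rational(-12, 7) (N = Mul(-12, Pow(7, -1)) = Mul(-12, Rational(1, 7)) = Rational(-12, 7) ≈ -1.7143)
Function('r')(H) = Add(-4, Mul(Rational(1, 2), Pow(H, -1), Add(H, Pow(H, 2)))) (Function('r')(H) = Add(-4, Mul(Add(H, Pow(H, 2)), Pow(Add(H, H), -1))) = Add(-4, Mul(Add(H, Pow(H, 2)), Pow(Mul(2, H), -1))) = Add(-4, Mul(Add(H, Pow(H, 2)), Mul(Rational(1, 2), Pow(H, -1)))) = Add(-4, Mul(Rational(1, 2), Pow(H, -1), Add(H, Pow(H, 2)))))
Pow(Function('r')(N), -1) = Pow(Add(Rational(-7, 2), Mul(Rational(1, 2), Rational(-12, 7))), -1) = Pow(Add(Rational(-7, 2), Rational(-6, 7)), -1) = Pow(Rational(-61, 14), -1) = Rational(-14, 61)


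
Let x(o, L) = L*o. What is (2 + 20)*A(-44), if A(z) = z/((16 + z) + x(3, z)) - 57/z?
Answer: 691/20 ≈ 34.550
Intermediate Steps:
A(z) = -57/z + z/(16 + 4*z) (A(z) = z/((16 + z) + z*3) - 57/z = z/((16 + z) + 3*z) - 57/z = z/(16 + 4*z) - 57/z = -57/z + z/(16 + 4*z))
(2 + 20)*A(-44) = (2 + 20)*((¼)*(-912 + (-44)² - 228*(-44))/(-44*(4 - 44))) = 22*((¼)*(-1/44)*(-912 + 1936 + 10032)/(-40)) = 22*((¼)*(-1/44)*(-1/40)*11056) = 22*(691/440) = 691/20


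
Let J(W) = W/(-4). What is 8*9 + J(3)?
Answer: 285/4 ≈ 71.250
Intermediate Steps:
J(W) = -W/4 (J(W) = W*(-¼) = -W/4)
8*9 + J(3) = 8*9 - ¼*3 = 72 - ¾ = 285/4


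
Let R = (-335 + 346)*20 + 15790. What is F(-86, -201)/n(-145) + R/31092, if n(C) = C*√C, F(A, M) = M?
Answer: 8005/15546 - 201*I*√145/21025 ≈ 0.51492 - 0.11512*I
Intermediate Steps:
n(C) = C^(3/2)
R = 16010 (R = 11*20 + 15790 = 220 + 15790 = 16010)
F(-86, -201)/n(-145) + R/31092 = -201*I*√145/21025 + 16010/31092 = -201*I*√145/21025 + 16010*(1/31092) = -201*I*√145/21025 + 8005/15546 = 8005/15546 - 201*I*√145/21025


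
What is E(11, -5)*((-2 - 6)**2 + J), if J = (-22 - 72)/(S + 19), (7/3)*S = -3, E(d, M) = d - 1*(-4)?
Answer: 54585/62 ≈ 880.40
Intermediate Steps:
E(d, M) = 4 + d (E(d, M) = d + 4 = 4 + d)
S = -9/7 (S = (3/7)*(-3) = -9/7 ≈ -1.2857)
J = -329/62 (J = (-22 - 72)/(-9/7 + 19) = -94/124/7 = -94*7/124 = -329/62 ≈ -5.3064)
E(11, -5)*((-2 - 6)**2 + J) = (4 + 11)*((-2 - 6)**2 - 329/62) = 15*((-8)**2 - 329/62) = 15*(64 - 329/62) = 15*(3639/62) = 54585/62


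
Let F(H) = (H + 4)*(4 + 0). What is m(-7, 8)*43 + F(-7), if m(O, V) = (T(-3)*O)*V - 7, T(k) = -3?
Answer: 6911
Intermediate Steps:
m(O, V) = -7 - 3*O*V (m(O, V) = (-3*O)*V - 7 = -3*O*V - 7 = -7 - 3*O*V)
F(H) = 16 + 4*H (F(H) = (4 + H)*4 = 16 + 4*H)
m(-7, 8)*43 + F(-7) = (-7 - 3*(-7)*8)*43 + (16 + 4*(-7)) = (-7 + 168)*43 + (16 - 28) = 161*43 - 12 = 6923 - 12 = 6911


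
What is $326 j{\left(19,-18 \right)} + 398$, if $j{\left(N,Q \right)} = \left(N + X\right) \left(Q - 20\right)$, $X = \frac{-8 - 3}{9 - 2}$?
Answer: $- \frac{1508550}{7} \approx -2.1551 \cdot 10^{5}$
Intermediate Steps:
$X = - \frac{11}{7} \approx -1.5714$
$j{\left(N,Q \right)} = \left(-20 + Q\right) \left(- \frac{11}{7} + N\right)$ ($j{\left(N,Q \right)} = \left(N - \frac{11}{7}\right) \left(Q - 20\right) = \left(- \frac{11}{7} + N\right) \left(-20 + Q\right) = \left(-20 + Q\right) \left(- \frac{11}{7} + N\right)$)
$326 j{\left(19,-18 \right)} + 398 = 326 \left(\frac{220}{7} - 380 - - \frac{198}{7} + 19 \left(-18\right)\right) + 398 = 326 \left(\frac{220}{7} - 380 + \frac{198}{7} - 342\right) + 398 = 326 \left(- \frac{4636}{7}\right) + 398 = - \frac{1511336}{7} + 398 = - \frac{1508550}{7}$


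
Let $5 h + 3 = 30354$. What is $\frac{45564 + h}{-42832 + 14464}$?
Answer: $- \frac{86057}{47280} \approx -1.8202$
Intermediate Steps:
$h = \frac{30351}{5}$ ($h = - \frac{3}{5} + \frac{1}{5} \cdot 30354 = - \frac{3}{5} + \frac{30354}{5} = \frac{30351}{5} \approx 6070.2$)
$\frac{45564 + h}{-42832 + 14464} = \frac{45564 + \frac{30351}{5}}{-42832 + 14464} = \frac{258171}{5 \left(-28368\right)} = \frac{258171}{5} \left(- \frac{1}{28368}\right) = - \frac{86057}{47280}$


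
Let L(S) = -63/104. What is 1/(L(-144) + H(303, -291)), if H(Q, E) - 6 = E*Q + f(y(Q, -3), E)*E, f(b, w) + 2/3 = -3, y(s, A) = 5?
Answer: -104/9058463 ≈ -1.1481e-5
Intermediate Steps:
f(b, w) = -11/3 (f(b, w) = -2/3 - 3 = -11/3)
H(Q, E) = 6 - 11*E/3 + E*Q (H(Q, E) = 6 + (E*Q - 11*E/3) = 6 + (-11*E/3 + E*Q) = 6 - 11*E/3 + E*Q)
L(S) = -63/104
1/(L(-144) + H(303, -291)) = 1/(-63/104 + (6 - 11/3*(-291) - 291*303)) = 1/(-63/104 + (6 + 1067 - 88173)) = 1/(-63/104 - 87100) = 1/(-9058463/104) = -104/9058463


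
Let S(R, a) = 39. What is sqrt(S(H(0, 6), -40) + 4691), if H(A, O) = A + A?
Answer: sqrt(4730) ≈ 68.775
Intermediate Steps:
H(A, O) = 2*A
sqrt(S(H(0, 6), -40) + 4691) = sqrt(39 + 4691) = sqrt(4730)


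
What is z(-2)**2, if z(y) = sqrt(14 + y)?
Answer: 12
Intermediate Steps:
z(-2)**2 = (sqrt(14 - 2))**2 = (sqrt(12))**2 = (2*sqrt(3))**2 = 12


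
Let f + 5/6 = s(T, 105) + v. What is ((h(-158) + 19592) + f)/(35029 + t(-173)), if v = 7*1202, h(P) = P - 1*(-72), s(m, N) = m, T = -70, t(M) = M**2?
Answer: 167095/389748 ≈ 0.42873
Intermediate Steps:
h(P) = 72 + P (h(P) = P + 72 = 72 + P)
v = 8414
f = 50059/6 (f = -5/6 + (-70 + 8414) = -5/6 + 8344 = 50059/6 ≈ 8343.2)
((h(-158) + 19592) + f)/(35029 + t(-173)) = (((72 - 158) + 19592) + 50059/6)/(35029 + (-173)**2) = ((-86 + 19592) + 50059/6)/(35029 + 29929) = (19506 + 50059/6)/64958 = (167095/6)*(1/64958) = 167095/389748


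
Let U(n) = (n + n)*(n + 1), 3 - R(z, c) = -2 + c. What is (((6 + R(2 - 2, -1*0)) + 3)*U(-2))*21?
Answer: 1176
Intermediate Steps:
R(z, c) = 5 - c (R(z, c) = 3 - (-2 + c) = 3 + (2 - c) = 5 - c)
U(n) = 2*n*(1 + n) (U(n) = (2*n)*(1 + n) = 2*n*(1 + n))
(((6 + R(2 - 2, -1*0)) + 3)*U(-2))*21 = (((6 + (5 - (-1)*0)) + 3)*(2*(-2)*(1 - 2)))*21 = (((6 + (5 - 1*0)) + 3)*(2*(-2)*(-1)))*21 = (((6 + (5 + 0)) + 3)*4)*21 = (((6 + 5) + 3)*4)*21 = ((11 + 3)*4)*21 = (14*4)*21 = 56*21 = 1176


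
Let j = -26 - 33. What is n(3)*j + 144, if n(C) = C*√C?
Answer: 144 - 177*√3 ≈ -162.57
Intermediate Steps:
n(C) = C^(3/2)
j = -59
n(3)*j + 144 = 3^(3/2)*(-59) + 144 = (3*√3)*(-59) + 144 = -177*√3 + 144 = 144 - 177*√3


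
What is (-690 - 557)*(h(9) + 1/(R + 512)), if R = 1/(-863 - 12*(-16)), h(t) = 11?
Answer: -4713325804/343551 ≈ -13719.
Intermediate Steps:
R = -1/671 (R = 1/(-863 + 192) = 1/(-671) = -1/671 ≈ -0.0014903)
(-690 - 557)*(h(9) + 1/(R + 512)) = (-690 - 557)*(11 + 1/(-1/671 + 512)) = -1247*(11 + 1/(343551/671)) = -1247*(11 + 671/343551) = -1247*3779732/343551 = -4713325804/343551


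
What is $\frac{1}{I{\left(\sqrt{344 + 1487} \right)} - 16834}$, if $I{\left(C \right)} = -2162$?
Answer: $- \frac{1}{18996} \approx -5.2643 \cdot 10^{-5}$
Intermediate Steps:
$\frac{1}{I{\left(\sqrt{344 + 1487} \right)} - 16834} = \frac{1}{-2162 - 16834} = \frac{1}{-18996} = - \frac{1}{18996}$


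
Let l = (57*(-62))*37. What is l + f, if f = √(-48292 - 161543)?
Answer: -130758 + 3*I*√23315 ≈ -1.3076e+5 + 458.08*I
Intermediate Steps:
f = 3*I*√23315 (f = √(-209835) = 3*I*√23315 ≈ 458.08*I)
l = -130758 (l = -3534*37 = -130758)
l + f = -130758 + 3*I*√23315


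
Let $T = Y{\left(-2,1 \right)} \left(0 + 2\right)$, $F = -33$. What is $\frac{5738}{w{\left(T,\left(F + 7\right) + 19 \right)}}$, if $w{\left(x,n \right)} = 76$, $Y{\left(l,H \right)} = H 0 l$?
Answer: $\frac{151}{2} \approx 75.5$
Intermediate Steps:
$Y{\left(l,H \right)} = 0$ ($Y{\left(l,H \right)} = 0 l = 0$)
$T = 0$ ($T = 0 \left(0 + 2\right) = 0 \cdot 2 = 0$)
$\frac{5738}{w{\left(T,\left(F + 7\right) + 19 \right)}} = \frac{5738}{76} = 5738 \cdot \frac{1}{76} = \frac{151}{2}$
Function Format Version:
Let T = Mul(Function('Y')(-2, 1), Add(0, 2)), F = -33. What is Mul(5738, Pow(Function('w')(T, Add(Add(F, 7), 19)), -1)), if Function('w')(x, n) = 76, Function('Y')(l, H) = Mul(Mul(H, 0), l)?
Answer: Rational(151, 2) ≈ 75.500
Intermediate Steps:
Function('Y')(l, H) = 0 (Function('Y')(l, H) = Mul(0, l) = 0)
T = 0 (T = Mul(0, Add(0, 2)) = Mul(0, 2) = 0)
Mul(5738, Pow(Function('w')(T, Add(Add(F, 7), 19)), -1)) = Mul(5738, Pow(76, -1)) = Mul(5738, Rational(1, 76)) = Rational(151, 2)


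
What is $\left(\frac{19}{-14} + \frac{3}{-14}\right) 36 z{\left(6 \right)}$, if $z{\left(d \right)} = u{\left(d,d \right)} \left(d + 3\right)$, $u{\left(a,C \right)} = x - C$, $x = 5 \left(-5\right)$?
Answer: $\frac{110484}{7} \approx 15783.0$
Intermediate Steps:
$x = -25$
$u{\left(a,C \right)} = -25 - C$
$z{\left(d \right)} = \left(-25 - d\right) \left(3 + d\right)$ ($z{\left(d \right)} = \left(-25 - d\right) \left(d + 3\right) = \left(-25 - d\right) \left(3 + d\right)$)
$\left(\frac{19}{-14} + \frac{3}{-14}\right) 36 z{\left(6 \right)} = \left(\frac{19}{-14} + \frac{3}{-14}\right) 36 \left(- \left(3 + 6\right) \left(25 + 6\right)\right) = \left(19 \left(- \frac{1}{14}\right) + 3 \left(- \frac{1}{14}\right)\right) 36 \left(\left(-1\right) 9 \cdot 31\right) = \left(- \frac{19}{14} - \frac{3}{14}\right) 36 \left(-279\right) = \left(- \frac{11}{7}\right) 36 \left(-279\right) = \left(- \frac{396}{7}\right) \left(-279\right) = \frac{110484}{7}$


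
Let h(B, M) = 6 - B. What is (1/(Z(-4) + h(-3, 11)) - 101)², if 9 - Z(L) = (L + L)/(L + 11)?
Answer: 182979729/17956 ≈ 10190.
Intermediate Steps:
Z(L) = 9 - 2*L/(11 + L) (Z(L) = 9 - (L + L)/(L + 11) = 9 - 2*L/(11 + L))
(1/(Z(-4) + h(-3, 11)) - 101)² = (1/((99 + 7*(-4))/(11 - 4) + (6 - 1*(-3))) - 101)² = (1/((99 - 28)/7 + (6 + 3)) - 101)² = (1/((⅐)*71 + 9) - 101)² = (1/(71/7 + 9) - 101)² = (1/(134/7) - 101)² = (7/134 - 101)² = (-13527/134)² = 182979729/17956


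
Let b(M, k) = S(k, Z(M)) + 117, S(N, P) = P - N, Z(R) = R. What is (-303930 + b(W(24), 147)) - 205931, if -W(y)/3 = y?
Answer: -509963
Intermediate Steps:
W(y) = -3*y
b(M, k) = 117 + M - k (b(M, k) = (M - k) + 117 = 117 + M - k)
(-303930 + b(W(24), 147)) - 205931 = (-303930 + (117 - 3*24 - 1*147)) - 205931 = (-303930 + (117 - 72 - 147)) - 205931 = (-303930 - 102) - 205931 = -304032 - 205931 = -509963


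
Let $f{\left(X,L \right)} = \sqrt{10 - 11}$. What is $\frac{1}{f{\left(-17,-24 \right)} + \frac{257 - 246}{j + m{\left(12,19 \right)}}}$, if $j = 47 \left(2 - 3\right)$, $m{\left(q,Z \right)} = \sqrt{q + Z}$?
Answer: $\frac{-47 + \sqrt{31}}{11 - i \left(47 - \sqrt{31}\right)} \approx -0.24801 - 0.93415 i$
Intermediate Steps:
$m{\left(q,Z \right)} = \sqrt{Z + q}$
$f{\left(X,L \right)} = i$ ($f{\left(X,L \right)} = \sqrt{-1} = i$)
$j = -47$ ($j = 47 \left(-1\right) = -47$)
$\frac{1}{f{\left(-17,-24 \right)} + \frac{257 - 246}{j + m{\left(12,19 \right)}}} = \frac{1}{i + \frac{257 - 246}{-47 + \sqrt{19 + 12}}} = \frac{1}{i + \frac{11}{-47 + \sqrt{31}}}$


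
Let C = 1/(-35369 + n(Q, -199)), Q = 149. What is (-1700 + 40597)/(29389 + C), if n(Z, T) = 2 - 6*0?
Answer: 1375670199/1039400762 ≈ 1.3235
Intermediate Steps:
n(Z, T) = 2 (n(Z, T) = 2 + 0 = 2)
C = -1/35367 (C = 1/(-35369 + 2) = 1/(-35367) = -1/35367 ≈ -2.8275e-5)
(-1700 + 40597)/(29389 + C) = (-1700 + 40597)/(29389 - 1/35367) = 38897/(1039400762/35367) = 38897*(35367/1039400762) = 1375670199/1039400762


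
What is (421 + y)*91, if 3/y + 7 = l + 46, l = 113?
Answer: 5823545/152 ≈ 38313.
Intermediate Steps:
y = 3/152 (y = 3/(-7 + (113 + 46)) = 3/(-7 + 159) = 3/152 ≈ 0.019737)
(421 + y)*91 = (421 + 3/152)*91 = (63995/152)*91 = 5823545/152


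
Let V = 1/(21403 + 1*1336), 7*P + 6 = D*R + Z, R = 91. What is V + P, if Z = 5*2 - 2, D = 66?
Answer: 136615919/159173 ≈ 858.29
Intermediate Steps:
Z = 8 (Z = 10 - 2 = 8)
P = 6008/7 (P = -6/7 + (66*91 + 8)/7 = -6/7 + (6006 + 8)/7 = -6/7 + (⅐)*6014 = -6/7 + 6014/7 = 6008/7 ≈ 858.29)
V = 1/22739 (V = 1/(21403 + 1336) = 1/22739 ≈ 4.3977e-5)
V + P = 1/22739 + 6008/7 = 136615919/159173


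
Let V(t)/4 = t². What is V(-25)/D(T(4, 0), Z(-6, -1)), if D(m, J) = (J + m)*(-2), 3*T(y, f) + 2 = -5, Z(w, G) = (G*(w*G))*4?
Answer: 3750/79 ≈ 47.468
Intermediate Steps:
Z(w, G) = 4*w*G² (Z(w, G) = (G*(G*w))*4 = (w*G²)*4 = 4*w*G²)
T(y, f) = -7/3 (T(y, f) = -⅔ + (⅓)*(-5) = -⅔ - 5/3 = -7/3)
D(m, J) = -2*J - 2*m
V(t) = 4*t²
V(-25)/D(T(4, 0), Z(-6, -1)) = (4*(-25)²)/(-8*(-6)*(-1)² - 2*(-7/3)) = (4*625)/(-8*(-6) + 14/3) = 2500/(-2*(-24) + 14/3) = 2500/(48 + 14/3) = 2500/(158/3) = 2500*(3/158) = 3750/79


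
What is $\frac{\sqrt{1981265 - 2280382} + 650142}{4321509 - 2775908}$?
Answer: $\frac{650142}{1545601} + \frac{i \sqrt{299117}}{1545601} \approx 0.42064 + 0.00035385 i$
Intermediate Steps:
$\frac{\sqrt{1981265 - 2280382} + 650142}{4321509 - 2775908} = \frac{\sqrt{-299117} + 650142}{1545601} = \left(i \sqrt{299117} + 650142\right) \frac{1}{1545601} = \left(650142 + i \sqrt{299117}\right) \frac{1}{1545601} = \frac{650142}{1545601} + \frac{i \sqrt{299117}}{1545601}$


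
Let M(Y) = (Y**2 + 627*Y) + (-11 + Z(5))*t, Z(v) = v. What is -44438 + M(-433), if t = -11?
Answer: -128374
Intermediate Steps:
M(Y) = 66 + Y**2 + 627*Y (M(Y) = (Y**2 + 627*Y) + (-11 + 5)*(-11) = (Y**2 + 627*Y) - 6*(-11) = (Y**2 + 627*Y) + 66 = 66 + Y**2 + 627*Y)
-44438 + M(-433) = -44438 + (66 + (-433)**2 + 627*(-433)) = -44438 + (66 + 187489 - 271491) = -44438 - 83936 = -128374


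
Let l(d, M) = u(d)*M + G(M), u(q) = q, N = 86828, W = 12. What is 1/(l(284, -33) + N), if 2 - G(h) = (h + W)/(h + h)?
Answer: 22/1704069 ≈ 1.2910e-5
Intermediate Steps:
G(h) = 2 - (12 + h)/(2*h) (G(h) = 2 - (h + 12)/(h + h) = 2 - (12 + h)/(2*h))
l(d, M) = 3/2 - 6/M + M*d (l(d, M) = d*M + (3/2 - 6/M) = M*d + (3/2 - 6/M) = 3/2 - 6/M + M*d)
1/(l(284, -33) + N) = 1/((3/2 - 6/(-33) - 33*284) + 86828) = 1/((3/2 - 6*(-1/33) - 9372) + 86828) = 1/((3/2 + 2/11 - 9372) + 86828) = 1/(-206147/22 + 86828) = 1/(1704069/22) = 22/1704069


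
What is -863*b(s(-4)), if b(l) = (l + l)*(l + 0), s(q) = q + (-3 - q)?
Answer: -15534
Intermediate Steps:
s(q) = -3
b(l) = 2*l² (b(l) = (2*l)*l = 2*l²)
-863*b(s(-4)) = -1726*(-3)² = -1726*9 = -863*18 = -15534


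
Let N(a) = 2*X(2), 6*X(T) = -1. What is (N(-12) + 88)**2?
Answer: 69169/9 ≈ 7685.4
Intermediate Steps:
X(T) = -1/6 (X(T) = (1/6)*(-1) = -1/6)
N(a) = -1/3 (N(a) = 2*(-1/6) = -1/3)
(N(-12) + 88)**2 = (-1/3 + 88)**2 = (263/3)**2 = 69169/9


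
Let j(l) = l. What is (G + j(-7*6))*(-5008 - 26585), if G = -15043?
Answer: 476580405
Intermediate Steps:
(G + j(-7*6))*(-5008 - 26585) = (-15043 - 7*6)*(-5008 - 26585) = (-15043 - 42)*(-31593) = -15085*(-31593) = 476580405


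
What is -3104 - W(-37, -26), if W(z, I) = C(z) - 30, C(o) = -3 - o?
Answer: -3108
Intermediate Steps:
W(z, I) = -33 - z (W(z, I) = (-3 - z) - 30 = -33 - z)
-3104 - W(-37, -26) = -3104 - (-33 - 1*(-37)) = -3104 - (-33 + 37) = -3104 - 1*4 = -3104 - 4 = -3108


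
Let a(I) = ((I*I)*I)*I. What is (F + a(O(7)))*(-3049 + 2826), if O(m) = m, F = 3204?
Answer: -1249915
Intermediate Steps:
a(I) = I**4 (a(I) = (I**2*I)*I = I**3*I = I**4)
(F + a(O(7)))*(-3049 + 2826) = (3204 + 7**4)*(-3049 + 2826) = (3204 + 2401)*(-223) = 5605*(-223) = -1249915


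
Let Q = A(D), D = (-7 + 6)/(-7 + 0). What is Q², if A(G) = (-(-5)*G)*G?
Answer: 25/2401 ≈ 0.010412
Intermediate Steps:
D = ⅐ (D = -1/(-7) = -1*(-⅐) = ⅐ ≈ 0.14286)
A(G) = 5*G² (A(G) = (5*G)*G = 5*G²)
Q = 5/49 (Q = 5*(⅐)² = 5*(1/49) = 5/49 ≈ 0.10204)
Q² = (5/49)² = 25/2401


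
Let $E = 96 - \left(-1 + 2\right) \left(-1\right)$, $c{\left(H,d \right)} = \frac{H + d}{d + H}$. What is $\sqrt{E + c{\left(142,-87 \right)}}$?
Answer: $7 \sqrt{2} \approx 9.8995$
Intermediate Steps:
$c{\left(H,d \right)} = 1$ ($c{\left(H,d \right)} = \frac{H + d}{H + d} = 1$)
$E = 97$ ($E = 96 - 1 \left(-1\right) = 96 - -1 = 96 + 1 = 97$)
$\sqrt{E + c{\left(142,-87 \right)}} = \sqrt{97 + 1} = \sqrt{98} = 7 \sqrt{2}$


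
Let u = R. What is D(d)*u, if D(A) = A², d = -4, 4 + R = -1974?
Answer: -31648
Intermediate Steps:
R = -1978 (R = -4 - 1974 = -1978)
u = -1978
D(d)*u = (-4)²*(-1978) = 16*(-1978) = -31648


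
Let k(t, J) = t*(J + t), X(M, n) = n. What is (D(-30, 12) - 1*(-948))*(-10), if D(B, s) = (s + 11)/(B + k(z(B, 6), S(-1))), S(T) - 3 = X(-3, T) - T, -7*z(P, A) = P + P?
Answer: -3214847/339 ≈ -9483.3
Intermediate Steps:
z(P, A) = -2*P/7 (z(P, A) = -(P + P)/7 = -2*P/7)
S(T) = 3 (S(T) = 3 + (T - T) = 3 + 0 = 3)
D(B, s) = (11 + s)/(B - 2*B*(3 - 2*B/7)/7) (D(B, s) = (s + 11)/(B + (-2*B/7)*(3 - 2*B/7)) = (11 + s)/(B - 2*B*(3 - 2*B/7)/7))
(D(-30, 12) - 1*(-948))*(-10) = (49*(11 + 12)/(-30*(7 + 4*(-30))) - 1*(-948))*(-10) = (49*(-1/30)*23/(7 - 120) + 948)*(-10) = (49*(-1/30)*23/(-113) + 948)*(-10) = (49*(-1/30)*(-1/113)*23 + 948)*(-10) = (1127/3390 + 948)*(-10) = (3214847/3390)*(-10) = -3214847/339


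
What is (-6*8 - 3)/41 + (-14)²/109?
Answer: 2477/4469 ≈ 0.55426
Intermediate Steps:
(-6*8 - 3)/41 + (-14)²/109 = (-48 - 3)*(1/41) + 196*(1/109) = -51*1/41 + 196/109 = -51/41 + 196/109 = 2477/4469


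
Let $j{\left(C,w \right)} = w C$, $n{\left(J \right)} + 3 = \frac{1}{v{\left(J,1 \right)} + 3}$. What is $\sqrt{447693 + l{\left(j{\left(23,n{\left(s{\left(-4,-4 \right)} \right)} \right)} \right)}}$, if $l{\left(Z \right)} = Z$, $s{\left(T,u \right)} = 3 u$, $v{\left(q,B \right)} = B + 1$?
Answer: $\frac{\sqrt{11190715}}{5} \approx 669.05$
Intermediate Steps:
$v{\left(q,B \right)} = 1 + B$
$n{\left(J \right)} = - \frac{14}{5}$ ($n{\left(J \right)} = -3 + \frac{1}{\left(1 + 1\right) + 3} = -3 + \frac{1}{2 + 3} = -3 + \frac{1}{5} = - \frac{14}{5}$)
$j{\left(C,w \right)} = C w$
$\sqrt{447693 + l{\left(j{\left(23,n{\left(s{\left(-4,-4 \right)} \right)} \right)} \right)}} = \sqrt{447693 + 23 \left(- \frac{14}{5}\right)} = \sqrt{447693 - \frac{322}{5}} = \sqrt{\frac{2238143}{5}} = \frac{\sqrt{11190715}}{5}$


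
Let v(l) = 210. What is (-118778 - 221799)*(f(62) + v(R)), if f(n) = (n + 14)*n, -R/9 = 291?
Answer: -1676319994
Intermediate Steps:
R = -2619 (R = -9*291 = -2619)
f(n) = n*(14 + n) (f(n) = (14 + n)*n = n*(14 + n))
(-118778 - 221799)*(f(62) + v(R)) = (-118778 - 221799)*(62*(14 + 62) + 210) = -340577*(62*76 + 210) = -340577*(4712 + 210) = -340577*4922 = -1676319994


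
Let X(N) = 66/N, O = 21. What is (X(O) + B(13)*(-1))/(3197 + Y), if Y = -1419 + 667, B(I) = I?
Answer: -23/5705 ≈ -0.0040316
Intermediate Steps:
Y = -752
(X(O) + B(13)*(-1))/(3197 + Y) = (66/21 + 13*(-1))/(3197 - 752) = (66*(1/21) - 13)/2445 = (22/7 - 13)*(1/2445) = -69/7*1/2445 = -23/5705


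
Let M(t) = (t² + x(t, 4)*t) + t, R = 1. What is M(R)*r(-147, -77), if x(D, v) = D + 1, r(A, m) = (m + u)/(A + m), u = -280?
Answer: 51/8 ≈ 6.3750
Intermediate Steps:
r(A, m) = (-280 + m)/(A + m) (r(A, m) = (m - 280)/(A + m) = (-280 + m)/(A + m))
x(D, v) = 1 + D
M(t) = t + t² + t*(1 + t) (M(t) = (t² + (1 + t)*t) + t = (t² + t*(1 + t)) + t = t + t² + t*(1 + t))
M(R)*r(-147, -77) = (2*1*(1 + 1))*((-280 - 77)/(-147 - 77)) = (2*1*2)*(-357/(-224)) = 4*(-1/224*(-357)) = 4*(51/32) = 51/8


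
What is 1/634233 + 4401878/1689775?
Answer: 2791817979349/1071711067575 ≈ 2.6050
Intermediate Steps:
1/634233 + 4401878/1689775 = 2791817979349/1071711067575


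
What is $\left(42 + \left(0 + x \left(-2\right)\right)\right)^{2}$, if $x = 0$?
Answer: $1764$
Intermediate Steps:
$\left(42 + \left(0 + x \left(-2\right)\right)\right)^{2} = \left(42 + \left(0 + 0 \left(-2\right)\right)\right)^{2} = \left(42 + \left(0 + 0\right)\right)^{2} = \left(42 + 0\right)^{2} = 42^{2} = 1764$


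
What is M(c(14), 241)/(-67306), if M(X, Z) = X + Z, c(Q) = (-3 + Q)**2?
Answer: -181/33653 ≈ -0.0053784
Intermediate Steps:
M(c(14), 241)/(-67306) = ((-3 + 14)**2 + 241)/(-67306) = (11**2 + 241)*(-1/67306) = (121 + 241)*(-1/67306) = 362*(-1/67306) = -181/33653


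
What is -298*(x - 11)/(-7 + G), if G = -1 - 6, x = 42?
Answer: 4619/7 ≈ 659.86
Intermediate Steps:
G = -7
-298*(x - 11)/(-7 + G) = -298*(42 - 11)/(-7 - 7) = -9238/(-14) = -9238*(-1)/14 = -298*(-31/14) = 4619/7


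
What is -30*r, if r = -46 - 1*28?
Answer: 2220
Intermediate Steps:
r = -74 (r = -46 - 28 = -74)
-30*r = -30*(-74) = 2220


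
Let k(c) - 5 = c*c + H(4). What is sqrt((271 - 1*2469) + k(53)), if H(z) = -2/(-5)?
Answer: sqrt(15410)/5 ≈ 24.827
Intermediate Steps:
H(z) = 2/5 (H(z) = -2*(-1/5) = 2/5)
k(c) = 27/5 + c**2 (k(c) = 5 + (c*c + 2/5) = 5 + (c**2 + 2/5) = 5 + (2/5 + c**2) = 27/5 + c**2)
sqrt((271 - 1*2469) + k(53)) = sqrt((271 - 1*2469) + (27/5 + 53**2)) = sqrt((271 - 2469) + (27/5 + 2809)) = sqrt(-2198 + 14072/5) = sqrt(3082/5) = sqrt(15410)/5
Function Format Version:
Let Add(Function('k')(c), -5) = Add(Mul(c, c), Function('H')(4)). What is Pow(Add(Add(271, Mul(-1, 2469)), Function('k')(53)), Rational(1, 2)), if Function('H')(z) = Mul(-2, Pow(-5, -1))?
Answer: Mul(Rational(1, 5), Pow(15410, Rational(1, 2))) ≈ 24.827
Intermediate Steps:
Function('H')(z) = Rational(2, 5) (Function('H')(z) = Mul(-2, Rational(-1, 5)) = Rational(2, 5))
Function('k')(c) = Add(Rational(27, 5), Pow(c, 2)) (Function('k')(c) = Add(5, Add(Mul(c, c), Rational(2, 5))) = Add(5, Add(Pow(c, 2), Rational(2, 5))) = Add(5, Add(Rational(2, 5), Pow(c, 2))) = Add(Rational(27, 5), Pow(c, 2)))
Pow(Add(Add(271, Mul(-1, 2469)), Function('k')(53)), Rational(1, 2)) = Pow(Add(Add(271, Mul(-1, 2469)), Add(Rational(27, 5), Pow(53, 2))), Rational(1, 2)) = Pow(Add(Add(271, -2469), Add(Rational(27, 5), 2809)), Rational(1, 2)) = Pow(Add(-2198, Rational(14072, 5)), Rational(1, 2)) = Pow(Rational(3082, 5), Rational(1, 2)) = Mul(Rational(1, 5), Pow(15410, Rational(1, 2)))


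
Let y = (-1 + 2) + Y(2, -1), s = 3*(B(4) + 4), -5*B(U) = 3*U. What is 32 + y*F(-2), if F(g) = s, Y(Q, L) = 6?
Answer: 328/5 ≈ 65.600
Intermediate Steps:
B(U) = -3*U/5
s = 24/5 (s = 3*(-⅗*4 + 4) = 3*(-12/5 + 4) = 3*(8/5) = 24/5 ≈ 4.8000)
F(g) = 24/5
y = 7 (y = (-1 + 2) + 6 = 1 + 6 = 7)
32 + y*F(-2) = 32 + 7*(24/5) = 32 + 168/5 = 328/5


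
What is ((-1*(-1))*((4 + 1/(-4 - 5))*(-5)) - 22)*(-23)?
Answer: 8579/9 ≈ 953.22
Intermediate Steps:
((-1*(-1))*((4 + 1/(-4 - 5))*(-5)) - 22)*(-23) = (1*((4 + 1/(-9))*(-5)) - 22)*(-23) = (1*((4 - ⅑)*(-5)) - 22)*(-23) = (1*((35/9)*(-5)) - 22)*(-23) = (1*(-175/9) - 22)*(-23) = (-175/9 - 22)*(-23) = -373/9*(-23) = 8579/9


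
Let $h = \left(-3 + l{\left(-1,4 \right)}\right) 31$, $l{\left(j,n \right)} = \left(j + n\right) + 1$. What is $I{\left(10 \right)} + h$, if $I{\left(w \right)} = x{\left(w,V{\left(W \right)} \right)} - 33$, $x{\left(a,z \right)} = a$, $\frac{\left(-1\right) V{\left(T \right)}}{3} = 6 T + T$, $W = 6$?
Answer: $8$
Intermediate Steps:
$V{\left(T \right)} = - 21 T$ ($V{\left(T \right)} = - 3 \left(6 T + T\right) = - 3 \cdot 7 T = - 21 T$)
$l{\left(j,n \right)} = 1 + j + n$
$h = 31$ ($h = \left(-3 + \left(1 - 1 + 4\right)\right) 31 = \left(-3 + 4\right) 31 = 1 \cdot 31 = 31$)
$I{\left(w \right)} = -33 + w$ ($I{\left(w \right)} = w - 33 = -33 + w$)
$I{\left(10 \right)} + h = \left(-33 + 10\right) + 31 = -23 + 31 = 8$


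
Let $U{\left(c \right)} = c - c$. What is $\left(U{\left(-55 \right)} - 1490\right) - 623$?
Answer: $-2113$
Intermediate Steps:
$U{\left(c \right)} = 0$
$\left(U{\left(-55 \right)} - 1490\right) - 623 = \left(0 - 1490\right) - 623 = -1490 - 623 = -2113$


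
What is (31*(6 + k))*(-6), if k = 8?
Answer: -2604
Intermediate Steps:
(31*(6 + k))*(-6) = (31*(6 + 8))*(-6) = (31*14)*(-6) = 434*(-6) = -2604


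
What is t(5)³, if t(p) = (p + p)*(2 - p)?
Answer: -27000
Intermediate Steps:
t(p) = 2*p*(2 - p) (t(p) = (2*p)*(2 - p) = 2*p*(2 - p))
t(5)³ = (2*5*(2 - 1*5))³ = (2*5*(2 - 5))³ = (2*5*(-3))³ = (-30)³ = -27000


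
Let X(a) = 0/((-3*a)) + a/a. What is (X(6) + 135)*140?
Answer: 19040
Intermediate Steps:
X(a) = 1 (X(a) = 0*(-1/(3*a)) + 1 = 0 + 1 = 1)
(X(6) + 135)*140 = (1 + 135)*140 = 136*140 = 19040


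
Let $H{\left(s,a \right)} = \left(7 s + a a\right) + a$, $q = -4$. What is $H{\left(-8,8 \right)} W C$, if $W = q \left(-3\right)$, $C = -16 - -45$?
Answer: $5568$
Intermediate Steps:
$H{\left(s,a \right)} = a + a^{2} + 7 s$ ($H{\left(s,a \right)} = \left(7 s + a^{2}\right) + a = \left(a^{2} + 7 s\right) + a = a + a^{2} + 7 s$)
$C = 29$ ($C = -16 + 45 = 29$)
$W = 12$ ($W = \left(-4\right) \left(-3\right) = 12$)
$H{\left(-8,8 \right)} W C = \left(8 + 8^{2} + 7 \left(-8\right)\right) 12 \cdot 29 = \left(8 + 64 - 56\right) 12 \cdot 29 = 16 \cdot 12 \cdot 29 = 192 \cdot 29 = 5568$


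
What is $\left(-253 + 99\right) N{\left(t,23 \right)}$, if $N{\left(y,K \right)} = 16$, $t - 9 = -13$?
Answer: $-2464$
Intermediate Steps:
$t = -4$ ($t = 9 - 13 = -4$)
$\left(-253 + 99\right) N{\left(t,23 \right)} = \left(-253 + 99\right) 16 = \left(-154\right) 16 = -2464$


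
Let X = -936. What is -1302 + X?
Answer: -2238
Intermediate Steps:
-1302 + X = -1302 - 936 = -2238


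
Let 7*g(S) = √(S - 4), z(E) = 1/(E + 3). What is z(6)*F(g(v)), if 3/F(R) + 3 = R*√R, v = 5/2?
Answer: 98/(3*(-294 + 2^(¼)*3^(¾)*√7*I^(3/2))) ≈ -0.1092 - 0.0018517*I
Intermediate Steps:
z(E) = 1/(3 + E)
v = 5/2 (v = 5*(½) = 5/2 ≈ 2.5000)
g(S) = √(-4 + S)/7 (g(S) = √(S - 4)/7 = √(-4 + S)/7)
F(R) = 3/(-3 + R^(3/2)) (F(R) = 3/(-3 + R*√R) = 3/(-3 + R^(3/2)))
z(6)*F(g(v)) = (3/(-3 + (√(-4 + 5/2)/7)^(3/2)))/(3 + 6) = (3/(-3 + (√(-3/2)/7)^(3/2)))/9 = (3/(-3 + ((I*√6/2)/7)^(3/2)))/9 = (3/(-3 + (I*√6/14)^(3/2)))/9 = (3/(-3 + 2^(¼)*3^(¾)*√7*I^(3/2)/98))/9 = 1/(3*(-3 + 2^(¼)*3^(¾)*√7*I^(3/2)/98))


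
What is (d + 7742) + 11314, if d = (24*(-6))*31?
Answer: 14592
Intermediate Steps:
d = -4464 (d = -144*31 = -4464)
(d + 7742) + 11314 = (-4464 + 7742) + 11314 = 3278 + 11314 = 14592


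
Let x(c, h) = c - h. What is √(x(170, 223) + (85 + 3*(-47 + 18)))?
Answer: I*√55 ≈ 7.4162*I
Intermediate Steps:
√(x(170, 223) + (85 + 3*(-47 + 18))) = √((170 - 1*223) + (85 + 3*(-47 + 18))) = √((170 - 223) + (85 + 3*(-29))) = √(-53 + (85 - 87)) = √(-53 - 2) = √(-55) = I*√55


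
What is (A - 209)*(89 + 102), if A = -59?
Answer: -51188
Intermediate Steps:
(A - 209)*(89 + 102) = (-59 - 209)*(89 + 102) = -268*191 = -51188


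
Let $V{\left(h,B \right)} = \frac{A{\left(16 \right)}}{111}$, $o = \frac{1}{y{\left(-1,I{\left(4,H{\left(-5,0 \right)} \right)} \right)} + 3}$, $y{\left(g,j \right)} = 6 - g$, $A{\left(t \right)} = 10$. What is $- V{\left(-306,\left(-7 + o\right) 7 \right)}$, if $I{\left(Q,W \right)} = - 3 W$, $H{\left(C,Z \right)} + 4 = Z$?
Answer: $- \frac{10}{111} \approx -0.09009$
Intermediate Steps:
$H{\left(C,Z \right)} = -4 + Z$
$o = \frac{1}{10}$ ($o = \frac{1}{\left(6 - -1\right) + 3} = \frac{1}{\left(6 + 1\right) + 3} = \frac{1}{7 + 3} = \frac{1}{10} \approx 0.1$)
$V{\left(h,B \right)} = \frac{10}{111}$
$- V{\left(-306,\left(-7 + o\right) 7 \right)} = \left(-1\right) \frac{10}{111} = - \frac{10}{111}$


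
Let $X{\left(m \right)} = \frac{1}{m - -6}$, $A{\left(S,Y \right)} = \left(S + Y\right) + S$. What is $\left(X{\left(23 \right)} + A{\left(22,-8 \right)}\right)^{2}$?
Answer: $\frac{1092025}{841} \approx 1298.5$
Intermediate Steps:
$A{\left(S,Y \right)} = Y + 2 S$
$X{\left(m \right)} = \frac{1}{6 + m}$ ($X{\left(m \right)} = \frac{1}{m + 6} = \frac{1}{6 + m}$)
$\left(X{\left(23 \right)} + A{\left(22,-8 \right)}\right)^{2} = \left(\frac{1}{6 + 23} + \left(-8 + 2 \cdot 22\right)\right)^{2} = \left(\frac{1}{29} + \left(-8 + 44\right)\right)^{2} = \left(\frac{1}{29} + 36\right)^{2} = \left(\frac{1045}{29}\right)^{2} = \frac{1092025}{841}$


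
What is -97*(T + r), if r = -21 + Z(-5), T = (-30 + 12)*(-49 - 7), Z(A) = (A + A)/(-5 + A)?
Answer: -95836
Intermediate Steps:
Z(A) = 2*A/(-5 + A) (Z(A) = (2*A)/(-5 + A) = 2*A/(-5 + A))
T = 1008 (T = -18*(-56) = 1008)
r = -20 (r = -21 + 2*(-5)/(-5 - 5) = -21 + 2*(-5)/(-10) = -21 + 2*(-5)*(-1/10) = -21 + 1 = -20)
-97*(T + r) = -97*(1008 - 20) = -97*988 = -95836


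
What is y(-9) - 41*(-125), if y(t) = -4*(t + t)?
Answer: 5197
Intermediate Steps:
y(t) = -8*t
y(-9) - 41*(-125) = -8*(-9) - 41*(-125) = 72 + 5125 = 5197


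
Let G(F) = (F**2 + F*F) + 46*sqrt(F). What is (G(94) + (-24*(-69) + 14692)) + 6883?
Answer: 40903 + 46*sqrt(94) ≈ 41349.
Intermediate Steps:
G(F) = 2*F**2 + 46*sqrt(F) (G(F) = (F**2 + F**2) + 46*sqrt(F) = 2*F**2 + 46*sqrt(F))
(G(94) + (-24*(-69) + 14692)) + 6883 = ((2*94**2 + 46*sqrt(94)) + (-24*(-69) + 14692)) + 6883 = ((2*8836 + 46*sqrt(94)) + (1656 + 14692)) + 6883 = ((17672 + 46*sqrt(94)) + 16348) + 6883 = (34020 + 46*sqrt(94)) + 6883 = 40903 + 46*sqrt(94)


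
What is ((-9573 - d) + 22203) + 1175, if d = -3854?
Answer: 17659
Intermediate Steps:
((-9573 - d) + 22203) + 1175 = ((-9573 - 1*(-3854)) + 22203) + 1175 = ((-9573 + 3854) + 22203) + 1175 = (-5719 + 22203) + 1175 = 16484 + 1175 = 17659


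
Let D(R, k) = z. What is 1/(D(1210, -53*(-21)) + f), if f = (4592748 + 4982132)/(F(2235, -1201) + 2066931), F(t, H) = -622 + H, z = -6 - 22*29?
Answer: -516277/330088668 ≈ -0.0015641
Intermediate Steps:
z = -644 (z = -6 - 638 = -644)
D(R, k) = -644
f = 2393720/516277 (f = (4592748 + 4982132)/((-622 - 1201) + 2066931) = 9574880/(-1823 + 2066931) = 9574880/2065108 = 9574880*(1/2065108) = 2393720/516277 ≈ 4.6365)
1/(D(1210, -53*(-21)) + f) = 1/(-644 + 2393720/516277) = 1/(-330088668/516277) = -516277/330088668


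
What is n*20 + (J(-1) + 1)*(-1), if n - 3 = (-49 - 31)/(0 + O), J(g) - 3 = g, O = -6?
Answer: 971/3 ≈ 323.67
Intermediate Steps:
J(g) = 3 + g
n = 49/3 (n = 3 + (-49 - 31)/(0 - 6) = 3 - 80/(-6) = 3 - 80*(-1/6) = 3 + 40/3 = 49/3 ≈ 16.333)
n*20 + (J(-1) + 1)*(-1) = (49/3)*20 + ((3 - 1) + 1)*(-1) = 980/3 + (2 + 1)*(-1) = 980/3 + 3*(-1) = 980/3 - 3 = 971/3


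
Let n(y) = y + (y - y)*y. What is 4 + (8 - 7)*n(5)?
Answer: 9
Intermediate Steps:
n(y) = y (n(y) = y + 0*y = y + 0 = y)
4 + (8 - 7)*n(5) = 4 + (8 - 7)*5 = 4 + 1*5 = 4 + 5 = 9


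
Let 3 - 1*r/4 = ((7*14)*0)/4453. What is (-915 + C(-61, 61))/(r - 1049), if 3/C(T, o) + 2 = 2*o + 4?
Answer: 113457/128588 ≈ 0.88233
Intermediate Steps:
C(T, o) = 3/(2 + 2*o) (C(T, o) = 3/(-2 + (2*o + 4)) = 3/(-2 + (4 + 2*o)) = 3/(2 + 2*o))
r = 12 (r = 12 - 4*(7*14)*0/4453 = 12 - 4*98*0/4453 = 12 - 0/4453 = 12 - 4*0 = 12 + 0 = 12)
(-915 + C(-61, 61))/(r - 1049) = (-915 + 3/(2*(1 + 61)))/(12 - 1049) = (-915 + (3/2)/62)/(-1037) = (-915 + (3/2)*(1/62))*(-1/1037) = (-915 + 3/124)*(-1/1037) = -113457/124*(-1/1037) = 113457/128588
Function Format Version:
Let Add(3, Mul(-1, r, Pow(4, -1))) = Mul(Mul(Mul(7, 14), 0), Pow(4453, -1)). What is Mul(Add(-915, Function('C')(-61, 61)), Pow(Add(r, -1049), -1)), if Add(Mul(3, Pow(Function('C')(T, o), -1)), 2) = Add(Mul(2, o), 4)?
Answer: Rational(113457, 128588) ≈ 0.88233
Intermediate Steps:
Function('C')(T, o) = Mul(3, Pow(Add(2, Mul(2, o)), -1)) (Function('C')(T, o) = Mul(3, Pow(Add(-2, Add(Mul(2, o), 4)), -1)) = Mul(3, Pow(Add(-2, Add(4, Mul(2, o))), -1)) = Mul(3, Pow(Add(2, Mul(2, o)), -1)))
r = 12 (r = Add(12, Mul(-4, Mul(Mul(Mul(7, 14), 0), Pow(4453, -1)))) = Add(12, Mul(-4, Mul(Mul(98, 0), Rational(1, 4453)))) = Add(12, Mul(-4, Mul(0, Rational(1, 4453)))) = Add(12, Mul(-4, 0)) = Add(12, 0) = 12)
Mul(Add(-915, Function('C')(-61, 61)), Pow(Add(r, -1049), -1)) = Mul(Add(-915, Mul(Rational(3, 2), Pow(Add(1, 61), -1))), Pow(Add(12, -1049), -1)) = Mul(Add(-915, Mul(Rational(3, 2), Pow(62, -1))), Pow(-1037, -1)) = Mul(Add(-915, Mul(Rational(3, 2), Rational(1, 62))), Rational(-1, 1037)) = Mul(Add(-915, Rational(3, 124)), Rational(-1, 1037)) = Mul(Rational(-113457, 124), Rational(-1, 1037)) = Rational(113457, 128588)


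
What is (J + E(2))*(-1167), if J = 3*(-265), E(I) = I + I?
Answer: 923097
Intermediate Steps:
E(I) = 2*I
J = -795
(J + E(2))*(-1167) = (-795 + 2*2)*(-1167) = (-795 + 4)*(-1167) = -791*(-1167) = 923097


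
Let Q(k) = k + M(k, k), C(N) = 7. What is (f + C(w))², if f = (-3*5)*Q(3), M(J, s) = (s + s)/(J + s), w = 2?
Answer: 2809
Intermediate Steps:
M(J, s) = 2*s/(J + s) (M(J, s) = (2*s)/(J + s) = 2*s/(J + s))
Q(k) = 1 + k (Q(k) = k + 2*k/(k + k) = k + 2*k/((2*k)) = k + 2*k*(1/(2*k)) = k + 1 = 1 + k)
f = -60 (f = (-3*5)*(1 + 3) = -15*4 = -60)
(f + C(w))² = (-60 + 7)² = (-53)² = 2809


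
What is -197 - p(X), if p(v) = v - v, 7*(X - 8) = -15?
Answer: -197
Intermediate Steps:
X = 41/7 (X = 8 + (1/7)*(-15) = 8 - 15/7 = 41/7 ≈ 5.8571)
p(v) = 0
-197 - p(X) = -197 - 1*0 = -197 + 0 = -197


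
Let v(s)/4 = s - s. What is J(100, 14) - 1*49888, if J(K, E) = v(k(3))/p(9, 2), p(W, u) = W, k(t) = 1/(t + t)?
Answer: -49888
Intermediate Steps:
k(t) = 1/(2*t)
v(s) = 0 (v(s) = 4*(s - s) = 4*0 = 0)
J(K, E) = 0 (J(K, E) = 0/9 = 0*(⅑) = 0)
J(100, 14) - 1*49888 = 0 - 1*49888 = 0 - 49888 = -49888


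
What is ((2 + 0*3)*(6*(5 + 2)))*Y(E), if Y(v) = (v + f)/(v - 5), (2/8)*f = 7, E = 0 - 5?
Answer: -966/5 ≈ -193.20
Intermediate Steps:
E = -5
f = 28 (f = 4*7 = 28)
Y(v) = (28 + v)/(-5 + v) (Y(v) = (v + 28)/(v - 5) = (28 + v)/(-5 + v))
((2 + 0*3)*(6*(5 + 2)))*Y(E) = ((2 + 0*3)*(6*(5 + 2)))*((28 - 5)/(-5 - 5)) = ((2 + 0)*(6*7))*(23/(-10)) = (2*42)*(-⅒*23) = 84*(-23/10) = -966/5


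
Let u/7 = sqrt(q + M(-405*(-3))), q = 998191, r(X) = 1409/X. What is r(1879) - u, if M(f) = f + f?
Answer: 1409/1879 - 7*sqrt(1000621) ≈ -7001.4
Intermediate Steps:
M(f) = 2*f
u = 7*sqrt(1000621) (u = 7*sqrt(998191 + 2*(-405*(-3))) = 7*sqrt(998191 + 2*1215) = 7*sqrt(998191 + 2430) = 7*sqrt(1000621) ≈ 7002.2)
r(1879) - u = 1409/1879 - 7*sqrt(1000621)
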